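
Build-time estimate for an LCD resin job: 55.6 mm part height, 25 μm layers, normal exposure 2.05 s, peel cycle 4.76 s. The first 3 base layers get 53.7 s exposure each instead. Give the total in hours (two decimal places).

Number of layers: 55.6 / 0.025 → 2224 (rounded up).
Base layers = 3 × (53.7 + 4.76) = 175.38 s.
Remaining layers: 2221 × (2.05 + 4.76) → 15125.01 s.
Total = 175.38 + 15125.01 = 15300.39 s = 4.25 hours.

4.25 hours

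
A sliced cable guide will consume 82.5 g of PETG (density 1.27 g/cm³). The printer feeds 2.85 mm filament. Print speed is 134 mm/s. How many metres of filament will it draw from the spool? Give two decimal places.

10.18 m

Volume = 82.5 g / 1.27 g·cm⁻³ = 64.9606 cm³ = 64960.6 mm³.
A = π r² = π × 1.425² = 6.3794 mm².
Length = 64960.6 / 6.3794 = 10182.87 mm = 10.18 m.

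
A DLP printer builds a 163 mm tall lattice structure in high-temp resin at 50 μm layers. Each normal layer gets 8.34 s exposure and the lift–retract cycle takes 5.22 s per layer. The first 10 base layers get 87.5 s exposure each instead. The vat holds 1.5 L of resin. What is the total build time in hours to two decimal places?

Layer count = ceil(163 / 0.05) = 3260.
Bottom layers = 10 × (87.5 + 5.22), so 927.2 s.
Regular layers = 3250 × (8.34 + 5.22), so 44070 s.
Sum: 927.2 + 44070 = 44997.2 s → 12.50 hours.

12.50 hours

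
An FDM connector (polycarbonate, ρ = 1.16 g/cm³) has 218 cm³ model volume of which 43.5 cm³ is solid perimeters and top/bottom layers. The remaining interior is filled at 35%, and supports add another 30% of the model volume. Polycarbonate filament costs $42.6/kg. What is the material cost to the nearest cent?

Infill region = 218 − 43.5 = 174.5 cm³.
Infill deposited: 0.35 × 174.5 → 61.075 cm³.
Support = 0.30 × 218, so 65.4 cm³.
Total printed volume = 43.5 + 61.075 + 65.4 = 169.975 cm³.
Mass = 169.975 × 1.16, so 197.171 g.
At $42.6/kg: 197.171/1000 × 42.6 = $8.40.

$8.40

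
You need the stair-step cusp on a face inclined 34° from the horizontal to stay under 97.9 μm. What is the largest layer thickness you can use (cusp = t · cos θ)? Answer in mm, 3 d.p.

0.118 mm

t = h_c / cos θ = 0.0979 / 0.8290 = 0.118 mm.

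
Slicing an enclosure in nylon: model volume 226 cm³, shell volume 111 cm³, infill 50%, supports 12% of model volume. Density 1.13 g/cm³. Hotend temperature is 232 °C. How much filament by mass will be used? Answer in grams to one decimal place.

Volume inside the shell = 226 − 111 = 115 cm³.
Deposited infill = 0.50 × 115 = 57.5 cm³.
Support = 0.12 × 226, so 27.12 cm³.
Total printed volume: 111 + 57.5 + 27.12 → 195.62 cm³.
Mass: 195.62 × 1.13 → 221.0506 g.

221.1 g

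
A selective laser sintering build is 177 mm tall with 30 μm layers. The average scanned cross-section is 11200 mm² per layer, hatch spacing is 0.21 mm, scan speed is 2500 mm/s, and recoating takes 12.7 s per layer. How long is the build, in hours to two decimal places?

Layer count = ceil(177 / 0.03) = 5900.
Scan path per layer = 11200 / 0.21 = 53333.3 mm.
Scan time per layer: 53333.3 / 2500 → 21.3333 s.
Layer cycle = 21.3333 + 12.7, so 34.0333 s.
5900 layers × 34.0333 s/layer = 200796.47 s, i.e. 55.78 hours.

55.78 hours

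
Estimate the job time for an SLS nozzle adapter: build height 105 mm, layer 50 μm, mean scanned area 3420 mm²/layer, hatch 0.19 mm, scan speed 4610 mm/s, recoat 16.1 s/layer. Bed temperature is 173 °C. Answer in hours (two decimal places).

11.67 hours

Layer count = ceil(105 / 0.05) = 2100.
Hatch length per layer = 3420 / 0.19 = 18000 mm.
Per-layer scan time: 18000 / 4610 → 3.9046 s.
Layer cycle = 3.9046 + 16.1, so 20.0046 s.
Total: 2100 × 20.0046 s = 42009.66 s → 11.67 hours.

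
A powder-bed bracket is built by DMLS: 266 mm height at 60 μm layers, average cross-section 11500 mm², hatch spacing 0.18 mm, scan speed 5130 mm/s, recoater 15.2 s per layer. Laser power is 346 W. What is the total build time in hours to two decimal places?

34.06 hours

Layer count = ceil(266 / 0.06) = 4434.
Hatch length per layer: 11500 / 0.18 → 63888.9 mm.
Per-layer scan time = 63888.9 / 5130, so 12.454 s.
Per-layer time = 12.454 + 15.2 = 27.654 s.
4434 layers × 27.654 s/layer = 122617.836 s, i.e. 34.06 hours.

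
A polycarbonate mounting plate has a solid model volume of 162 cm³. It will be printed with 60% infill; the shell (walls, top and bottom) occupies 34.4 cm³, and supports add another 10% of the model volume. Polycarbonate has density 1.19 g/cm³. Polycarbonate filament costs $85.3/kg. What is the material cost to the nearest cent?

$12.91

Infill region = 162 − 34.4 = 127.6 cm³.
Deposited infill = 0.60 × 127.6 = 76.56 cm³.
Support: 0.10 × 162 → 16.2 cm³.
Total printed volume = 34.4 + 76.56 + 16.2, so 127.16 cm³.
Mass = 127.16 × 1.19 = 151.3204 g.
Cost = 151.3204 g / 1000 × $85.3/kg = $12.91.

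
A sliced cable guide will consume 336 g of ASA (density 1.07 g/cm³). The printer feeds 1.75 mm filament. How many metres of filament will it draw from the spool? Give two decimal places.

130.55 m

Volume = 336 g / 1.07 g·cm⁻³ = 314.0187 cm³ = 314018.7 mm³.
Cross-section of 1.75 mm filament: π·(1.75/2)² = 2.4053 mm².
Length = 314018.7 / 2.4053 = 130552.82 mm = 130.55 m.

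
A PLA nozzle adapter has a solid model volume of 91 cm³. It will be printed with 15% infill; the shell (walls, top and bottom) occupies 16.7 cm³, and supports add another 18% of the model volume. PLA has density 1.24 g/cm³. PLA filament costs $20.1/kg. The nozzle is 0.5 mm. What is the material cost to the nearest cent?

$1.10

Interior volume = 91 − 16.7, so 74.3 cm³.
Infill deposited: 0.15 × 74.3 → 11.145 cm³.
Support: 0.18 × 91 → 16.38 cm³.
Total extruded = 16.7 + 11.145 + 16.38, so 44.225 cm³.
Mass = 44.225 × 1.24, so 54.839 g.
Cost = 54.839 g / 1000 × $20.1/kg = $1.10.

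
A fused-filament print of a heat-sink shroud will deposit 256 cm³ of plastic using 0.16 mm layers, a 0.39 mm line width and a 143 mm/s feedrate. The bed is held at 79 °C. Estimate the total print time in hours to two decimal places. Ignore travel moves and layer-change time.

7.97 hours

Line area = 0.16 × 0.39 = 0.0624 mm².
Path length: 256000 mm³ / 0.0624 mm² → 4102564.1 mm.
Extrusion time: 4102564.1 / 143 → 28689.3 s.
28689.3 s = 7.97 hours.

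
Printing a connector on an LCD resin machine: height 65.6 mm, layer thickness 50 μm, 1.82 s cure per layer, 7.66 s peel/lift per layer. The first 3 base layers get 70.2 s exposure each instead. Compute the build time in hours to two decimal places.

Layer count = ceil(65.6 / 0.05) = 1312.
Bottom layers: 3 × (70.2 + 7.66) → 233.58 s.
Remaining layers = 1309 × (1.82 + 7.66), so 12409.32 s.
Total = 233.58 + 12409.32 = 12642.9 s = 3.51 hours.

3.51 hours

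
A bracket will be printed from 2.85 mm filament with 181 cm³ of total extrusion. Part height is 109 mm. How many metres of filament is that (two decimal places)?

28.37 m

Filament cross-section = π × (2.85/2)² = 6.3794 mm².
L = 181000 mm³ / 6.3794 mm² = 28372.57 mm, i.e. 28.37 m.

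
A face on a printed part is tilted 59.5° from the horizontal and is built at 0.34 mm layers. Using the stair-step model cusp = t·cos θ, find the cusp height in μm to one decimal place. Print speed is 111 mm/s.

h_c = t·cos θ = 0.34 × 0.5075 = 0.17255 mm (172.6 μm).

172.6 μm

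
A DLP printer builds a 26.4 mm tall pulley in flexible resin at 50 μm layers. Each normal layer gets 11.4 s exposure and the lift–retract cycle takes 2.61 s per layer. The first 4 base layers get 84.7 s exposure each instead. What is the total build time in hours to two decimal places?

Layers = ⌈26.4/0.05⌉ = 528.
Base layers = 4 × (84.7 + 2.61), so 349.24 s.
Remaining layers = 524 × (11.4 + 2.61) = 7341.24 s.
Sum: 349.24 + 7341.24 = 7690.48 s → 2.14 hours.

2.14 hours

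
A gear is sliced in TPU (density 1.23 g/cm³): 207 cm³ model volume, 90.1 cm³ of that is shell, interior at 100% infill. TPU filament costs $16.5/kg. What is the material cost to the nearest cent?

Infill region: 207 − 90.1 → 116.9 cm³.
Deposited infill = 1.00 × 116.9 = 116.9 cm³.
Deposited volume = 90.1 + 116.9, so 207 cm³.
Mass = 207 × 1.23 = 254.61 g.
At $16.5/kg: 254.61/1000 × 16.5 = $4.20.

$4.20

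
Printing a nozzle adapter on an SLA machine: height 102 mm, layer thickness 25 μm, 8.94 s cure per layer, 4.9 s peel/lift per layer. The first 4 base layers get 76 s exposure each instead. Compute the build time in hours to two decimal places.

15.76 hours

Layer count = ceil(102 / 0.025) = 4080.
Burn-in layers: 4 × (76 + 4.9) → 323.6 s.
Normal layers = 4076 × (8.94 + 4.9), so 56411.84 s.
Total = 323.6 + 56411.84 = 56735.44 s = 15.76 hours.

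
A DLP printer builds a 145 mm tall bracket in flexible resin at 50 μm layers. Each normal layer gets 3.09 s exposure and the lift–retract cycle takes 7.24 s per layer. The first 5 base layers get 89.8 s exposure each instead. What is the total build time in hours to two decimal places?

Number of layers: 145 / 0.05 → 2900 (rounded up).
Burn-in layers = 5 × (89.8 + 7.24), so 485.2 s.
Regular layers = 2895 × (3.09 + 7.24), so 29905.35 s.
Sum: 485.2 + 29905.35 = 30390.55 s → 8.44 hours.

8.44 hours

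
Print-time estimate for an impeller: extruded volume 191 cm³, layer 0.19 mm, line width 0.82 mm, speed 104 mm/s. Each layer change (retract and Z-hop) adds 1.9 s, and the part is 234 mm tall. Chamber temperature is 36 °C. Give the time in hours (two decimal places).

3.92 hours

Bead cross-section = 0.19 × 0.82, so 0.1558 mm².
Path length: 191000 mm³ / 0.1558 mm² → 1225930.7 mm.
Print-move time = 1225930.7 / 104 = 11787.8 s.
Number of layers: 234 / 0.19 → 1232 (rounded up).
Non-print overhead: 1232 × 1.9 → 2340.8 s.
Total = 11787.8 + 2340.8 = 14128.6 s = 3.92 hours.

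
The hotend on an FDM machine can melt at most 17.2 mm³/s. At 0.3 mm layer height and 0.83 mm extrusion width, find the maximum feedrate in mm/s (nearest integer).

69 mm/s

Extrusion cross-section = 0.3 × 0.83 = 0.249 mm².
Max speed = 17.2 / 0.249 = 69.08 ≈ 69 mm/s.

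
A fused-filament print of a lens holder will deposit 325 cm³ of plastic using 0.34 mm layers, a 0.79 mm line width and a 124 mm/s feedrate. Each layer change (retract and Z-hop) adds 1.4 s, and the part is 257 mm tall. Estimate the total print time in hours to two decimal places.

Line area = 0.34 × 0.79 = 0.2686 mm².
Path length: 325000 mm³ / 0.2686 mm² → 1209977.7 mm.
Print-move time = 1209977.7 / 124, so 9757.9 s.
Number of layers: 257 / 0.34 → 756 (rounded up).
Non-print overhead = 756 × 1.4, so 1058.4 s.
Total = 9757.9 + 1058.4 = 10816.3 s = 3.00 hours.

3.00 hours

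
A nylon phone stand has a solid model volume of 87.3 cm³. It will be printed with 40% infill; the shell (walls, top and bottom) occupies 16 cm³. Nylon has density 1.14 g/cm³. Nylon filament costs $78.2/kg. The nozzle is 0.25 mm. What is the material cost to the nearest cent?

Interior volume: 87.3 − 16 → 71.3 cm³.
Infill volume = 0.40 × 71.3 = 28.52 cm³.
Total extruded = 16 + 28.52 = 44.52 cm³.
Mass = 44.52 × 1.14, so 50.7528 g.
At $78.2/kg: 50.7528/1000 × 78.2 = $3.97.

$3.97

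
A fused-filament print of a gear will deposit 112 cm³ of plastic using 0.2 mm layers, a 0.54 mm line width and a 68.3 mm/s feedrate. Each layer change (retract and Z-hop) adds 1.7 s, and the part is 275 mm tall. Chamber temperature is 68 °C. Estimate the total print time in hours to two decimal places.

4.87 hours

Extrusion cross-section: 0.2 × 0.54 → 0.108 mm².
Total extruded path = 112000/0.108 = 1037037 mm.
Print-move time = 1037037 / 68.3, so 15183.6 s.
Layer count = ceil(275 / 0.2) = 1375.
Z-hop total = 1375 × 1.7, so 2337.5 s.
Total = 15183.6 + 2337.5 = 17521.1 s = 4.87 hours.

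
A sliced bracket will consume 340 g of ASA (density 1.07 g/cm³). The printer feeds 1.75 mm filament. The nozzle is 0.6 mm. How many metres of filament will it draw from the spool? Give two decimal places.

Volume = 340 g / 1.07 g·cm⁻³ = 317.757 cm³ = 317757 mm³.
A = π r² = π × 0.875² = 2.4053 mm².
Length = 317757 / 2.4053 = 132107.01 mm = 132.11 m.

132.11 m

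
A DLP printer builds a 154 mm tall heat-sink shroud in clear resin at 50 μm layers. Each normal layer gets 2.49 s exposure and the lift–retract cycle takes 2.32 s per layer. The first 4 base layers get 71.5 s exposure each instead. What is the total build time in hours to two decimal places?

4.19 hours

Number of layers: 154 / 0.05 → 3080 (rounded up).
Bottom layers: 4 × (71.5 + 2.32) → 295.28 s.
Normal layers: 3076 × (2.49 + 2.32) → 14795.56 s.
Total = 295.28 + 14795.56 = 15090.84 s = 4.19 hours.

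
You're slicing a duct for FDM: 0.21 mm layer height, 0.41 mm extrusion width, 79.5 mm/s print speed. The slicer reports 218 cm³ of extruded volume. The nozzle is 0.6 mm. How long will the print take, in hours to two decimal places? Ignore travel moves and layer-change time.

Line area: 0.21 × 0.41 → 0.0861 mm².
Total extruded path = 218000/0.0861 = 2531939.6 mm.
Time extruding = 2531939.6 / 79.5, so 31848.3 s.
That's 31848.3 s → 8.85 hours.

8.85 hours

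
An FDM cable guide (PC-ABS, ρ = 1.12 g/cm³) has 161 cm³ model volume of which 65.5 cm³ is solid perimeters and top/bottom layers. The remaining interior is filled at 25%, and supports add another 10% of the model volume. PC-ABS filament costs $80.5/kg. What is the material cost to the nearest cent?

Interior volume: 161 − 65.5 → 95.5 cm³.
Infill volume = 0.25 × 95.5 = 23.875 cm³.
Support = 0.10 × 161, so 16.1 cm³.
Deposited volume = 65.5 + 23.875 + 16.1, so 105.475 cm³.
Mass: 105.475 × 1.12 → 118.132 g.
Cost = 118.132 g / 1000 × $80.5/kg = $9.51.

$9.51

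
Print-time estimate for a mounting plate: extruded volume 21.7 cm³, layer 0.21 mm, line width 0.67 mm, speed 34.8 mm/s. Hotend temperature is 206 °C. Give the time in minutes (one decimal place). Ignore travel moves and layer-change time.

Extrusion cross-section = 0.21 × 0.67, so 0.1407 mm².
Toolpath length = 21.7 cm³ / 0.1407 mm² = 21700 / 0.1407 = 154228.9 mm.
Extrusion time = 154228.9 / 34.8 = 4431.9 s.
4431.9 s = 73.9 minutes.

73.9 minutes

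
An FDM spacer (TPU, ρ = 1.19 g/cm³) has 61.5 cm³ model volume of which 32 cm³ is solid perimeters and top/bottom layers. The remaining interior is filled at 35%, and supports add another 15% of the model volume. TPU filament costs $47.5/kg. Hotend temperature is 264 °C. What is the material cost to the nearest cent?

$2.91

Infill region = 61.5 − 32, so 29.5 cm³.
Deposited infill: 0.35 × 29.5 → 10.325 cm³.
Support = 0.15 × 61.5 = 9.225 cm³.
Total printed volume = 32 + 10.325 + 9.225 = 51.55 cm³.
Mass = 51.55 × 1.19, so 61.3445 g.
Cost = 61.3445 g / 1000 × $47.5/kg = $2.91.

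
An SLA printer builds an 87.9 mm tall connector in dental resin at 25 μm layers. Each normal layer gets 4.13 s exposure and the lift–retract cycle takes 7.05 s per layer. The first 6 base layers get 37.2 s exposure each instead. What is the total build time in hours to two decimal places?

Layers = ⌈87.9/0.025⌉ = 3516.
Bottom layers: 6 × (37.2 + 7.05) → 265.5 s.
Regular layers = 3510 × (4.13 + 7.05) = 39241.8 s.
Total = 265.5 + 39241.8 = 39507.3 s = 10.97 hours.

10.97 hours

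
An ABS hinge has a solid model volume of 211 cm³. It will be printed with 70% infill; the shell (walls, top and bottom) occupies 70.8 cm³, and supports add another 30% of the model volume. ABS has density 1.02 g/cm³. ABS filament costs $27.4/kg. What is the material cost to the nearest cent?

Infill region: 211 − 70.8 → 140.2 cm³.
Deposited infill = 0.70 × 140.2, so 98.14 cm³.
Support: 0.30 × 211 → 63.3 cm³.
Total printed volume = 70.8 + 98.14 + 63.3, so 232.24 cm³.
Mass: 232.24 × 1.02 → 236.8848 g.
Cost = 236.8848 g / 1000 × $27.4/kg = $6.49.

$6.49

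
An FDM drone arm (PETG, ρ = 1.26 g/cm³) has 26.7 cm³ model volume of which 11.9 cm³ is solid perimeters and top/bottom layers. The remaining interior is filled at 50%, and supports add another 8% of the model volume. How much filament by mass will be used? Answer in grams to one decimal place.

Volume inside the shell = 26.7 − 11.9 = 14.8 cm³.
Infill deposited = 0.50 × 14.8, so 7.4 cm³.
Support: 0.08 × 26.7 → 2.136 cm³.
Deposited volume: 11.9 + 7.4 + 2.136 → 21.436 cm³.
Mass = 21.436 × 1.26 = 27.00936 g.

27.0 g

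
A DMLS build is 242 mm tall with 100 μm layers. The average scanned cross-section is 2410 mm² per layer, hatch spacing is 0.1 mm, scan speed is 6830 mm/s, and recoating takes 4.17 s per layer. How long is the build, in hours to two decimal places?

Layers = ⌈242/0.1⌉ = 2420.
Scan path per layer = 2410 / 0.1 = 24100 mm.
Laser time per layer = 24100 / 6830 = 3.5286 s.
Per-layer time: 3.5286 + 4.17 → 7.6986 s.
Total: 2420 × 7.6986 s = 18630.612 s → 5.18 hours.

5.18 hours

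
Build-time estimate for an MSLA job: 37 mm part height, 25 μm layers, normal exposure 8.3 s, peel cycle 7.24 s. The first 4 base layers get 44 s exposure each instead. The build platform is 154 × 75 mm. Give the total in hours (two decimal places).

Layer count = ceil(37 / 0.025) = 1480.
Burn-in layers = 4 × (44 + 7.24), so 204.96 s.
Normal layers = 1476 × (8.3 + 7.24), so 22937.04 s.
Total = 204.96 + 22937.04 = 23142 s = 6.43 hours.

6.43 hours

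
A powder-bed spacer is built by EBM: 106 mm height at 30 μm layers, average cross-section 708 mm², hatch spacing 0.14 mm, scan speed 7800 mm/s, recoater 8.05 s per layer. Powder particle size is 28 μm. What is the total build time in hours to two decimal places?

8.54 hours

Number of layers: 106 / 0.03 → 3534 (rounded up).
Per-layer scan distance = 708 / 0.14 = 5057.1 mm.
Per-layer scan time = 5057.1 / 7800 = 0.6483 s.
Time per layer = 0.6483 + 8.05, so 8.6983 s.
Build time = 3534 × 8.6983 = 30739.7922 s = 8.54 hours.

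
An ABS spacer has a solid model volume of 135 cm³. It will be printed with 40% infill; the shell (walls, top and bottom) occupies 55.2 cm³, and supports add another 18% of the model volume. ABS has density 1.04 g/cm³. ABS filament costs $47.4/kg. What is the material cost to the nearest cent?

Volume inside the shell = 135 − 55.2 = 79.8 cm³.
Deposited infill = 0.40 × 79.8, so 31.92 cm³.
Support: 0.18 × 135 → 24.3 cm³.
Deposited volume: 55.2 + 31.92 + 24.3 → 111.42 cm³.
Mass: 111.42 × 1.04 → 115.8768 g.
Cost = 115.8768 g / 1000 × $47.4/kg = $5.49.

$5.49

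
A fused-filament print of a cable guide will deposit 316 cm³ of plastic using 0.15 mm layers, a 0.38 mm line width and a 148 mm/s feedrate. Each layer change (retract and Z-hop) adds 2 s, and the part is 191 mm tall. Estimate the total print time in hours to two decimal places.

Line area: 0.15 × 0.38 → 0.057 mm².
Total extruded path = 316000/0.057 = 5543859.6 mm.
Time extruding = 5543859.6 / 148 = 37458.5 s.
Layer count = ceil(191 / 0.15) = 1274.
Z-hop total: 1274 × 2 → 2548 s.
Altogether 37458.5 + 2548 = 40006.5 s, i.e. 11.11 hours.

11.11 hours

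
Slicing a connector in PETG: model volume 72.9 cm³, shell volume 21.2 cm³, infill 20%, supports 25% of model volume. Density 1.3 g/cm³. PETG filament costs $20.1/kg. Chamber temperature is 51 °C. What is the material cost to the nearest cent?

$1.30

Volume inside the shell = 72.9 − 21.2 = 51.7 cm³.
Infill deposited = 0.20 × 51.7 = 10.34 cm³.
Support: 0.25 × 72.9 → 18.225 cm³.
Deposited volume: 21.2 + 10.34 + 18.225 → 49.765 cm³.
Mass = 49.765 × 1.3 = 64.6945 g.
At $20.1/kg: 64.6945/1000 × 20.1 = $1.30.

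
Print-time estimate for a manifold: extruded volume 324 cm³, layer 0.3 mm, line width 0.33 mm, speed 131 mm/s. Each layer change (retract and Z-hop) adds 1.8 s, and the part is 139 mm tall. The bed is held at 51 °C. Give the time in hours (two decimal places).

7.17 hours

Extrusion cross-section = 0.3 × 0.33 = 0.099 mm².
Total extruded path = 324000/0.099 = 3272727.3 mm.
Print-move time = 3272727.3 / 131, so 24982.7 s.
Number of layers: 139 / 0.3 → 464 (rounded up).
Non-print overhead: 464 × 1.8 → 835.2 s.
Total = 24982.7 + 835.2 = 25817.9 s = 7.17 hours.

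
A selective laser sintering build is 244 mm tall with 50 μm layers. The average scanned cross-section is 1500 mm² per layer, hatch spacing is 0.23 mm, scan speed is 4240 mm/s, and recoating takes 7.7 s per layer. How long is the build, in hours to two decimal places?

12.52 hours

Layer count = ceil(244 / 0.05) = 4880.
Per-layer scan distance = 1500 / 0.23, so 6521.7 mm.
Laser time per layer: 6521.7 / 4240 → 1.5381 s.
Layer cycle = 1.5381 + 7.7 = 9.2381 s.
4880 layers × 9.2381 s/layer = 45081.928 s, i.e. 12.52 hours.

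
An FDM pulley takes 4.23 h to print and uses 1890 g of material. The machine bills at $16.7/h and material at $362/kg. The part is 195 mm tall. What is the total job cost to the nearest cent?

Machine cost: 16.7 × 4.23 → $70.641.
Material cost: 362 × 1890/1000 → $684.18.
Job cost: 70.641 + 684.18 = 754.821 ≈ $754.82.

$754.82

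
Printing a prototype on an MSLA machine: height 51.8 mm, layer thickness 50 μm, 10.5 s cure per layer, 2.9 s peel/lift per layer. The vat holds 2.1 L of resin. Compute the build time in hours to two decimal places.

3.86 hours

Number of layers: 51.8 / 0.05 → 1036 (rounded up).
Cycle time: 10.5 + 2.9 → 13.4 s.
Build time: 1036 × 13.4 s = 13882.4 s, i.e. 3.86 hours.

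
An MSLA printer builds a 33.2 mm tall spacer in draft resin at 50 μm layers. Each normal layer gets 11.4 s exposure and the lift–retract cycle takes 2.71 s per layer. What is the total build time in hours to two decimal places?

Layers = ⌈33.2/0.05⌉ = 664.
Per-layer time: 11.4 + 2.71 → 14.11 s.
Build time: 664 × 14.11 s = 9369.04 s, i.e. 2.60 hours.

2.60 hours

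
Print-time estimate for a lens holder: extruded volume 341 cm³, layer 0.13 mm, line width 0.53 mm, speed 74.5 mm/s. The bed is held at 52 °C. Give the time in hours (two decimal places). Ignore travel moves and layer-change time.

18.45 hours

Extrusion cross-section = 0.13 × 0.53 = 0.0689 mm².
Path length: 341000 mm³ / 0.0689 mm² → 4949201.7 mm.
Time extruding = 4949201.7 / 74.5, so 66432.2 s.
In the requested units: 66432.2 s = 18.45 hours.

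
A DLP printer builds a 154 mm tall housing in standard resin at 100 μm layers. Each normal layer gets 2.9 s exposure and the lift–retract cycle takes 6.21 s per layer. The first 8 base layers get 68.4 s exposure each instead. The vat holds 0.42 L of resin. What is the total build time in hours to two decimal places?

Number of layers: 154 / 0.1 → 1540 (rounded up).
Burn-in layers = 8 × (68.4 + 6.21), so 596.88 s.
Remaining layers: 1532 × (2.9 + 6.21) → 13956.52 s.
Total = 596.88 + 13956.52 = 14553.4 s = 4.04 hours.

4.04 hours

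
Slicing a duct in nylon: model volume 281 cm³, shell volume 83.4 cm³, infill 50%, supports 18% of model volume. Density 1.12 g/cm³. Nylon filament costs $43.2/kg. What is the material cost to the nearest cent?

$11.26

Infill region = 281 − 83.4 = 197.6 cm³.
Infill deposited = 0.50 × 197.6 = 98.8 cm³.
Support = 0.18 × 281, so 50.58 cm³.
Total printed volume: 83.4 + 98.8 + 50.58 → 232.78 cm³.
Mass = 232.78 × 1.12, so 260.7136 g.
At $43.2/kg: 260.7136/1000 × 43.2 = $11.26.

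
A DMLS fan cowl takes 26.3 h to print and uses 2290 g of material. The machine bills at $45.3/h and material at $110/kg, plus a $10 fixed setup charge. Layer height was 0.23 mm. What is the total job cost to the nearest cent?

Machine-time cost: 45.3 × 26.3 → $1191.39.
Material cost: 110 × 2290/1000 → $251.90.
Adding setup: 1191.39 + 251.90 + 10 → $1453.29.

$1453.29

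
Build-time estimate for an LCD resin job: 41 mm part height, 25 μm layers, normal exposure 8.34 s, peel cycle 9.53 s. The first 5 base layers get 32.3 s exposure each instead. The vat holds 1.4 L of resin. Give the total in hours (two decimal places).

8.17 hours

Number of layers: 41 / 0.025 → 1640 (rounded up).
Bottom layers = 5 × (32.3 + 9.53), so 209.15 s.
Remaining layers = 1635 × (8.34 + 9.53), so 29217.45 s.
Total = 209.15 + 29217.45 = 29426.6 s = 8.17 hours.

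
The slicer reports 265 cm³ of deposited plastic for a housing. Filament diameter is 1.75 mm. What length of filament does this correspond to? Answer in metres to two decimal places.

110.17 m

A = π r² = π × 0.875² = 2.4053 mm².
L = 265000 mm³ / 2.4053 mm² = 110173.37 mm, i.e. 110.17 m.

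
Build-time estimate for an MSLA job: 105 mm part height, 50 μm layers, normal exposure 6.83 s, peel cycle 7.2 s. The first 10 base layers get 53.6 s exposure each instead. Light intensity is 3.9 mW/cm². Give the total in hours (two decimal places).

Layer count = ceil(105 / 0.05) = 2100.
Burn-in layers: 10 × (53.6 + 7.2) → 608 s.
Normal layers: 2090 × (6.83 + 7.2) → 29322.7 s.
Total = 608 + 29322.7 = 29930.7 s = 8.31 hours.

8.31 hours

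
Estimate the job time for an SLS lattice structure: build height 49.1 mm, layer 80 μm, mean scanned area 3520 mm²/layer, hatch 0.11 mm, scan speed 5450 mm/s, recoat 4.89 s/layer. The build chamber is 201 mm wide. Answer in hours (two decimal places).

Layers = ⌈49.1/0.08⌉ = 614.
Per-layer scan distance: 3520 / 0.11 → 32000 mm.
Scan time per layer = 32000 / 5450, so 5.8716 s.
Layer cycle: 5.8716 + 4.89 → 10.7616 s.
Build time = 614 × 10.7616 = 6607.6224 s = 1.84 hours.

1.84 hours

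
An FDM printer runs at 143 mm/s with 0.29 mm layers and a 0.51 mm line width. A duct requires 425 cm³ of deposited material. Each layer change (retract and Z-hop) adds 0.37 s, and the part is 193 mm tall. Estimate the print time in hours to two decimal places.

Extrusion cross-section = 0.29 × 0.51, so 0.1479 mm².
Total extruded path = 425000/0.1479 = 2873563.2 mm.
Extrusion time = 2873563.2 / 143 = 20094.8 s.
Number of layers: 193 / 0.29 → 666 (rounded up).
Layer-change overhead = 666 × 0.37 = 246.42 s.
Total = 20094.8 + 246.42 = 20341.22 s = 5.65 hours.

5.65 hours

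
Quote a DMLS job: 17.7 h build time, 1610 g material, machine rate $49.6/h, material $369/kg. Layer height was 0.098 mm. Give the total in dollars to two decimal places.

Machine-time cost = 49.6 × 17.7 = $877.92.
Feedstock cost = 369 × 1610/1000 = $594.09.
Job cost: 877.92 + 594.09 = $1472.01.

$1472.01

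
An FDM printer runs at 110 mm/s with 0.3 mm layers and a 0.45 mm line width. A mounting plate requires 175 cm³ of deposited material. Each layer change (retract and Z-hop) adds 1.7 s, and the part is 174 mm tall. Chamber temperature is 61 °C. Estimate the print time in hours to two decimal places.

3.55 hours

Extrusion cross-section = 0.3 × 0.45 = 0.135 mm².
Path length: 175000 mm³ / 0.135 mm² → 1296296.3 mm.
Print-move time = 1296296.3 / 110, so 11784.5 s.
Number of layers: 174 / 0.3 → 580 (rounded up).
Z-hop total: 580 × 1.7 → 986 s.
Total = 11784.5 + 986 = 12770.5 s = 3.55 hours.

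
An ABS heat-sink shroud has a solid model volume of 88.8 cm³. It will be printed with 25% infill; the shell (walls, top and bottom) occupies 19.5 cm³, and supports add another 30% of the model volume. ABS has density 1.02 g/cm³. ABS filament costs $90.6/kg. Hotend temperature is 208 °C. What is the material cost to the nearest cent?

Infill region = 88.8 − 19.5 = 69.3 cm³.
Infill deposited = 0.25 × 69.3 = 17.325 cm³.
Support = 0.30 × 88.8, so 26.64 cm³.
Total printed volume = 19.5 + 17.325 + 26.64, so 63.465 cm³.
Mass = 63.465 × 1.02, so 64.7343 g.
Cost = 64.7343 g / 1000 × $90.6/kg = $5.86.

$5.86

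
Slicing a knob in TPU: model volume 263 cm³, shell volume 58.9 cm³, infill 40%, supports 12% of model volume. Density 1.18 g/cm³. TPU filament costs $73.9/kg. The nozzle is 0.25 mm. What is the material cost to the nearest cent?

$15.01

Volume inside the shell: 263 − 58.9 → 204.1 cm³.
Deposited infill = 0.40 × 204.1, so 81.64 cm³.
Support = 0.12 × 263, so 31.56 cm³.
Total extruded: 58.9 + 81.64 + 31.56 → 172.1 cm³.
Mass = 172.1 × 1.18 = 203.078 g.
Cost = 203.078 g / 1000 × $73.9/kg = $15.01.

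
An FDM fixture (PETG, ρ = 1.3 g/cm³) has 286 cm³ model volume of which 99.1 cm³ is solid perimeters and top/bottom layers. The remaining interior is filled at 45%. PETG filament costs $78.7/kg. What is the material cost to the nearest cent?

Interior volume: 286 − 99.1 → 186.9 cm³.
Infill volume: 0.45 × 186.9 → 84.105 cm³.
Deposited volume: 99.1 + 84.105 → 183.205 cm³.
Mass: 183.205 × 1.3 → 238.1665 g.
Cost = 238.1665 g / 1000 × $78.7/kg = $18.74.

$18.74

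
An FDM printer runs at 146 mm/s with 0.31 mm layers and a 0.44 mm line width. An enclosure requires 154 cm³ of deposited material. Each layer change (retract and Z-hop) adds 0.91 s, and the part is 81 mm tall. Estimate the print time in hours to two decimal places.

Line area = 0.31 × 0.44, so 0.1364 mm².
Toolpath length = 154 cm³ / 0.1364 mm² = 154000 / 0.1364 = 1129032.3 mm.
Time extruding = 1129032.3 / 146 = 7733.1 s.
Layer count = ceil(81 / 0.31) = 262.
Non-print overhead = 262 × 0.91 = 238.42 s.
Altogether 7733.1 + 238.42 = 7971.52 s, i.e. 2.21 hours.

2.21 hours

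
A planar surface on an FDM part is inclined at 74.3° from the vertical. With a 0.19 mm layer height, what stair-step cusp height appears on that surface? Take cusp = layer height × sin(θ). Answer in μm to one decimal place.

182.9 μm

h_c = t·sin θ = 0.19 × 0.9627 = 0.182913 mm (182.9 μm).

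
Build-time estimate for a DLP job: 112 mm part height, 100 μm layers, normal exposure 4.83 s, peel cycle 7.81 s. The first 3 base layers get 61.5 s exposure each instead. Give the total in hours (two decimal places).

Layers = ⌈112/0.1⌉ = 1120.
Bottom layers = 3 × (61.5 + 7.81) = 207.93 s.
Regular layers = 1117 × (4.83 + 7.81) = 14118.88 s.
Sum: 207.93 + 14118.88 = 14326.81 s → 3.98 hours.

3.98 hours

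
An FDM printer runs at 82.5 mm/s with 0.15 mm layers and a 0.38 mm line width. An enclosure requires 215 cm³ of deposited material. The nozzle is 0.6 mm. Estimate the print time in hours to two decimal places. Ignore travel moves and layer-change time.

12.70 hours

Bead cross-section = 0.15 × 0.38 = 0.057 mm².
Toolpath length = 215 cm³ / 0.057 mm² = 215000 / 0.057 = 3771929.8 mm.
Extrusion time = 3771929.8 / 82.5, so 45720.4 s.
Converting: 45720.4 s = 12.70 hours.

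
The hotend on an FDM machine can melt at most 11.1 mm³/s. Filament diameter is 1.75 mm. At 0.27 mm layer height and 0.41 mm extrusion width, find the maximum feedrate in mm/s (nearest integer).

Bead cross-section = 0.27 × 0.41, so 0.1107 mm².
Max speed = 11.1 / 0.1107 = 100.27 ≈ 100 mm/s.

100 mm/s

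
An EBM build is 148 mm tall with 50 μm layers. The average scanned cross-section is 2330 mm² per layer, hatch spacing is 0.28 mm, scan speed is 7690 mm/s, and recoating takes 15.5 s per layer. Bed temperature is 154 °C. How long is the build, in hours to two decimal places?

Layers = ⌈148/0.05⌉ = 2960.
Hatch length per layer = 2330 / 0.28, so 8321.4 mm.
Beam time per layer: 8321.4 / 7690 → 1.0821 s.
Time per layer = 1.0821 + 15.5 = 16.5821 s.
2960 layers × 16.5821 s/layer = 49083.016 s, i.e. 13.63 hours.

13.63 hours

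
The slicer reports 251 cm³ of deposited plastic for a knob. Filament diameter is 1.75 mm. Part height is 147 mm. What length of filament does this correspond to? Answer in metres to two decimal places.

104.35 m

Filament cross-section = π × (1.75/2)² = 2.4053 mm².
L = 251000 mm³ / 2.4053 mm² = 104352.89 mm, i.e. 104.35 m.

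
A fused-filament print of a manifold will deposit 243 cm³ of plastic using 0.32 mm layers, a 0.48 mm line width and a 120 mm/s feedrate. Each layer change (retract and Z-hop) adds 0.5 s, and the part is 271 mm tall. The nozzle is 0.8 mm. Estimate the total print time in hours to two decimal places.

Extrusion cross-section: 0.32 × 0.48 → 0.1536 mm².
Total extruded path = 243000/0.1536 = 1582031.3 mm.
Time extruding: 1582031.3 / 120 → 13183.6 s.
Number of layers: 271 / 0.32 → 847 (rounded up).
Non-print overhead = 847 × 0.5, so 423.5 s.
Total = 13183.6 + 423.5 = 13607.1 s = 3.78 hours.

3.78 hours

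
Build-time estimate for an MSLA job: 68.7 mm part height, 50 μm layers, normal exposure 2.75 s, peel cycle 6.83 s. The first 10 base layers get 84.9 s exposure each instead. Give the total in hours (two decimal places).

3.88 hours

Number of layers: 68.7 / 0.05 → 1374 (rounded up).
Bottom layers: 10 × (84.9 + 6.83) → 917.3 s.
Remaining layers = 1364 × (2.75 + 6.83) = 13067.12 s.
Sum: 917.3 + 13067.12 = 13984.42 s → 3.88 hours.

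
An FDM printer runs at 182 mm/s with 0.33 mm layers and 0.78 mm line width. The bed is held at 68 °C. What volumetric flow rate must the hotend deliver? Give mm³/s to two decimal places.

46.85

A = 0.33 × 0.78, so 0.2574 mm².
Volumetric flow = 182 × 0.2574 = 46.85 mm³/s.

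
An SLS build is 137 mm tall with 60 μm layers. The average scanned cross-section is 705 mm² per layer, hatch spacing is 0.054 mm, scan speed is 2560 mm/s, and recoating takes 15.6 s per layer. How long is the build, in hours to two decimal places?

Layers = ⌈137/0.06⌉ = 2284.
Per-layer scan distance = 705 / 0.054 = 13055.6 mm.
Scan time per layer = 13055.6 / 2560 = 5.0998 s.
Layer cycle = 5.0998 + 15.6, so 20.6998 s.
2284 layers × 20.6998 s/layer = 47278.3432 s, i.e. 13.13 hours.

13.13 hours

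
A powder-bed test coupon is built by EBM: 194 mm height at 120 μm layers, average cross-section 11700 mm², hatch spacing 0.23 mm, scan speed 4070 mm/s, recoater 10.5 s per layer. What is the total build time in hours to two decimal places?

Number of layers: 194 / 0.12 → 1617 (rounded up).
Hatch length per layer = 11700 / 0.23 = 50869.6 mm.
Scan time per layer: 50869.6 / 4070 → 12.4987 s.
Per-layer time = 12.4987 + 10.5 = 22.9987 s.
Build time = 1617 × 22.9987 = 37188.8979 s = 10.33 hours.

10.33 hours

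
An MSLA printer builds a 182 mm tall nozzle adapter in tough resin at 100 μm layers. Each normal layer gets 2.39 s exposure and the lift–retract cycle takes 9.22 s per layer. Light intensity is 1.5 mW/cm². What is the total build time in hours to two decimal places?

5.87 hours

Layers = ⌈182/0.1⌉ = 1820.
Cycle time = 2.39 + 9.22, so 11.61 s.
Total = 1820 × 11.61 = 21130.2 s = 5.87 hours.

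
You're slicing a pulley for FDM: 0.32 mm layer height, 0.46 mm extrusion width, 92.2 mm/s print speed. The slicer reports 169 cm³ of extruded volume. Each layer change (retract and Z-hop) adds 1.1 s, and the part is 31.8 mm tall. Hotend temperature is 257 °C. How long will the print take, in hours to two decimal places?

3.49 hours

Line area = 0.32 × 0.46, so 0.1472 mm².
Path length: 169000 mm³ / 0.1472 mm² → 1148097.8 mm.
Extrusion time = 1148097.8 / 92.2, so 12452.3 s.
Layers = ⌈31.8/0.32⌉ = 100.
Z-hop total = 100 × 1.1 = 110 s.
Altogether 12452.3 + 110 = 12562.3 s, i.e. 3.49 hours.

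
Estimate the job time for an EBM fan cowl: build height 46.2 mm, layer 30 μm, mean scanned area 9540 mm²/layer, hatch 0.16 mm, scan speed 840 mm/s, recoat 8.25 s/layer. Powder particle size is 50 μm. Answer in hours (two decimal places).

Number of layers: 46.2 / 0.03 → 1540 (rounded up).
Hatch length per layer = 9540 / 0.16 = 59625 mm.
Beam time per layer: 59625 / 840 → 70.9821 s.
Layer cycle: 70.9821 + 8.25 → 79.2321 s.
Build time = 1540 × 79.2321 = 122017.434 s = 33.89 hours.

33.89 hours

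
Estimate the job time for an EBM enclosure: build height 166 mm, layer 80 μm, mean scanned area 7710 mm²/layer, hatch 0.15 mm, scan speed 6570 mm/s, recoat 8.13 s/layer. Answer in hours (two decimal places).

Layers = ⌈166/0.08⌉ = 2075.
Scan path per layer: 7710 / 0.15 → 51400 mm.
Beam time per layer: 51400 / 6570 → 7.8234 s.
Layer cycle = 7.8234 + 8.13, so 15.9534 s.
Total: 2075 × 15.9534 s = 33103.305 s → 9.20 hours.

9.20 hours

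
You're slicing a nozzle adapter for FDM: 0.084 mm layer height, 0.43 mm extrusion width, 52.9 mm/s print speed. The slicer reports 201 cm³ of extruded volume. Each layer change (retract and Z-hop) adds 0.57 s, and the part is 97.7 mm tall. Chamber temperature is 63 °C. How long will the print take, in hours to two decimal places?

Extrusion cross-section = 0.084 × 0.43 = 0.03612 mm².
Total extruded path = 201000/0.03612 = 5564784.1 mm.
Print-move time: 5564784.1 / 52.9 → 105194.4 s.
Number of layers: 97.7 / 0.084 → 1164 (rounded up).
Z-hop total: 1164 × 0.57 → 663.48 s.
Total = 105194.4 + 663.48 = 105857.88 s = 29.40 hours.

29.40 hours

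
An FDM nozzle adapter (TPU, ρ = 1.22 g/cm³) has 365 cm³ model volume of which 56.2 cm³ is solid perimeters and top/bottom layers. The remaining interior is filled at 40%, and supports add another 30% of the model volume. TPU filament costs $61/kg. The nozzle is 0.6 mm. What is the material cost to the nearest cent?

$21.52

Interior volume = 365 − 56.2, so 308.8 cm³.
Deposited infill = 0.40 × 308.8 = 123.52 cm³.
Support = 0.30 × 365, so 109.5 cm³.
Total extruded: 56.2 + 123.52 + 109.5 → 289.22 cm³.
Mass = 289.22 × 1.22, so 352.8484 g.
Cost = 352.8484 g / 1000 × $61/kg = $21.52.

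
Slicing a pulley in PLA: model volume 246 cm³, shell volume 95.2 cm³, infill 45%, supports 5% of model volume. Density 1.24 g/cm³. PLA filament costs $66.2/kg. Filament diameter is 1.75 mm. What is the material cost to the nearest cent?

Infill region = 246 − 95.2, so 150.8 cm³.
Deposited infill: 0.45 × 150.8 → 67.86 cm³.
Support = 0.05 × 246, so 12.3 cm³.
Total printed volume = 95.2 + 67.86 + 12.3 = 175.36 cm³.
Mass: 175.36 × 1.24 → 217.4464 g.
At $66.2/kg: 217.4464/1000 × 66.2 = $14.39.

$14.39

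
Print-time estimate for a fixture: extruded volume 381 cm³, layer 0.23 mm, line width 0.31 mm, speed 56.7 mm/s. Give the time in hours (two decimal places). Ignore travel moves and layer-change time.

26.18 hours

Bead cross-section = 0.23 × 0.31 = 0.0713 mm².
Path length: 381000 mm³ / 0.0713 mm² → 5343618.5 mm.
Time extruding: 5343618.5 / 56.7 → 94243.7 s.
That's 94243.7 s → 26.18 hours.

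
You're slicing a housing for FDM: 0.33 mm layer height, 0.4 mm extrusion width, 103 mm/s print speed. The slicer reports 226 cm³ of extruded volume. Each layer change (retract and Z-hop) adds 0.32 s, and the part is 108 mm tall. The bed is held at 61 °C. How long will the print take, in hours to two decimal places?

4.65 hours

Extrusion cross-section: 0.33 × 0.4 → 0.132 mm².
Toolpath length = 226 cm³ / 0.132 mm² = 226000 / 0.132 = 1712121.2 mm.
Time extruding = 1712121.2 / 103 = 16622.5 s.
Layer count = ceil(108 / 0.33) = 328.
Non-print overhead: 328 × 0.32 → 104.96 s.
Altogether 16622.5 + 104.96 = 16727.46 s, i.e. 4.65 hours.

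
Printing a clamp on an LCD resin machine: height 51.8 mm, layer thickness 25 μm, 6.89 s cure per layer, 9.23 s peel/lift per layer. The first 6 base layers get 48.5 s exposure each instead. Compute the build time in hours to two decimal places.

9.35 hours

Layers = ⌈51.8/0.025⌉ = 2072.
Burn-in layers = 6 × (48.5 + 9.23) = 346.38 s.
Normal layers = 2066 × (6.89 + 9.23) = 33303.92 s.
Sum: 346.38 + 33303.92 = 33650.3 s → 9.35 hours.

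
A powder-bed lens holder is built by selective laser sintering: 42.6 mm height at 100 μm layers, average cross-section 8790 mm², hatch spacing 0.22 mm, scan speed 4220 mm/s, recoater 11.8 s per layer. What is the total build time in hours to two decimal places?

Number of layers: 42.6 / 0.1 → 426 (rounded up).
Per-layer scan distance = 8790 / 0.22 = 39954.5 mm.
Laser time per layer = 39954.5 / 4220, so 9.4679 s.
Time per layer: 9.4679 + 11.8 → 21.2679 s.
Total: 426 × 21.2679 s = 9060.1254 s → 2.52 hours.

2.52 hours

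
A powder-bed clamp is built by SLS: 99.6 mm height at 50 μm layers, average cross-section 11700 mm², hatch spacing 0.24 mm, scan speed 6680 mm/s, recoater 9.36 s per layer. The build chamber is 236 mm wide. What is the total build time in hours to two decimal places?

Number of layers: 99.6 / 0.05 → 1992 (rounded up).
Hatch length per layer: 11700 / 0.24 → 48750 mm.
Laser time per layer = 48750 / 6680 = 7.2979 s.
Time per layer: 7.2979 + 9.36 → 16.6579 s.
Total: 1992 × 16.6579 s = 33182.5368 s → 9.22 hours.

9.22 hours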